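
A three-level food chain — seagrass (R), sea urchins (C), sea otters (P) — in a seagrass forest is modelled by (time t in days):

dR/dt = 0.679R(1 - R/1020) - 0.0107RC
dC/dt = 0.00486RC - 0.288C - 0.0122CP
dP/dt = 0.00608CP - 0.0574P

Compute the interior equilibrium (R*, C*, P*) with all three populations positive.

From dP/dt = 0: 0.00608C* = 0.0574, so C* = 9.44.
From dR/dt = 0: 0.679(1 - R*/1020) = 0.0107·9.44, giving R* = 1020·(1 - 0.149) = 868.
From dC/dt = 0: 0.00486·868 - 0.288 = 0.0122P*, so P* = 3.93/0.0122 = 322.

R* ≈ 868, C* ≈ 9.44, P* ≈ 322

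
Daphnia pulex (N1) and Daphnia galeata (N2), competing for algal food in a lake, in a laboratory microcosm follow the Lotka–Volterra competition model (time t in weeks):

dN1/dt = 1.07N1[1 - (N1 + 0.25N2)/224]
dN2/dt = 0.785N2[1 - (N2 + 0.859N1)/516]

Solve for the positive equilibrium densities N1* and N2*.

N1* ≈ 121, N2* ≈ 412

Setting both brackets to zero gives the nullclines N1 + 0.25N2 = 224 and 0.859N1 + N2 = 516.
Substituting N2 = 516 - 0.859N1 into the first: N1(1 - 0.25·0.859) = 224 - 0.25·516.
So N1* = 95/0.785 = 121, and then N2* = 516 - 0.859·121 = 412.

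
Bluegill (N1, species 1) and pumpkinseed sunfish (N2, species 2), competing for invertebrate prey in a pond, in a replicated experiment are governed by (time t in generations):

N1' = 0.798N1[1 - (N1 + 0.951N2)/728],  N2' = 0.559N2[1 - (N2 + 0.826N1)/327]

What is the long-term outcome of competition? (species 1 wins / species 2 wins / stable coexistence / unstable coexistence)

species 1 excludes species 2

Compare the nullcline intercepts: K1/α12 = 728/0.951 = 766 > K2 = 327; K2/α21 = 327/0.826 = 396 < K1 = 728.
Since the inequalities point opposite ways, species 1 can invade but species 2 cannot.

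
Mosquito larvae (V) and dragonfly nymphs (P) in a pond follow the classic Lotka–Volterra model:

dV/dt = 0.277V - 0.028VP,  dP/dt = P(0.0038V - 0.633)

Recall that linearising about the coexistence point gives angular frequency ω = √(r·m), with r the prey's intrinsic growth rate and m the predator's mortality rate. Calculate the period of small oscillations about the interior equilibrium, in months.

Here r = 0.277 and m = 0.633, so r·m = 0.175.
ω = √0.175 = 0.419 per month, hence T = 2π/ω ≈ 15 months.

T ≈ 15 months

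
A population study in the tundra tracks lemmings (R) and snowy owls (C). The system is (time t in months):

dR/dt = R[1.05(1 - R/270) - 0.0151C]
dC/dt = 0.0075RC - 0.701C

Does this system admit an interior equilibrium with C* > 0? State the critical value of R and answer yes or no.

Threshold R = 93.5; K > 93.5, so yes, the predator persists.

The predator equation gives dC/dt > 0 only when R > 0.701/0.0075 = 93.5.
Without the predator, R → K = 270. Since 270 > 93.5, the predator can invade and persist.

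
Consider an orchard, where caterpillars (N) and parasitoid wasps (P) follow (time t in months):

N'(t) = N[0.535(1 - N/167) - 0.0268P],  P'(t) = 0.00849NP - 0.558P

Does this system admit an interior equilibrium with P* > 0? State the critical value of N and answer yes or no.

The predator equation gives dP/dt > 0 only when N > 0.558/0.00849 = 65.7.
Without the predator, N → K = 167. Since 167 > 65.7, the predator can invade and persist.

Threshold N = 65.7; K > 65.7, so yes, the predator persists.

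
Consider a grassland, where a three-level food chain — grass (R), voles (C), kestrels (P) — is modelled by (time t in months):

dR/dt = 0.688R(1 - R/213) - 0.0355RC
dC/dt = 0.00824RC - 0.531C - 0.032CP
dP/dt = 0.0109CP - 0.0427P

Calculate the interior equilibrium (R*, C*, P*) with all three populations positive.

From dP/dt = 0: 0.0109C* = 0.0427, so C* = 3.92.
From dR/dt = 0: 0.688(1 - R*/213) = 0.0355·3.92, giving R* = 213·(1 - 0.202) = 170.
From dC/dt = 0: 0.00824·170 - 0.531 = 0.032P*, so P* = 0.869/0.032 = 27.2.

R* ≈ 170, C* ≈ 3.92, P* ≈ 27.2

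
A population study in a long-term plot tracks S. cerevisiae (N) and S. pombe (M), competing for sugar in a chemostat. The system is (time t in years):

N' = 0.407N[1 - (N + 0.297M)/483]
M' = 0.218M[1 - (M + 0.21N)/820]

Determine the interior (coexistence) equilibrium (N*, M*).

N* ≈ 255, M* ≈ 766

Setting both brackets to zero gives the nullclines N + 0.297M = 483 and 0.21N + M = 820.
Substituting M = 820 - 0.21N into the first: N(1 - 0.297·0.21) = 483 - 0.297·820.
So N* = 239/0.938 = 255, and then M* = 820 - 0.21·255 = 766.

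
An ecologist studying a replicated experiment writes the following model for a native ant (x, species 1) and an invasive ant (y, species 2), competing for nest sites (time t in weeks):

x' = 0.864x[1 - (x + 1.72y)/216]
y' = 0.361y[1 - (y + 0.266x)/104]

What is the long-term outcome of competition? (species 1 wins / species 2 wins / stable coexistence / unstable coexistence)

stable coexistence

Compare the nullcline intercepts: K1/α12 = 216/1.72 = 126 > K2 = 104; K2/α21 = 104/0.266 = 391 > K1 = 216.
Since both inequalities hold, each species can invade when rare, so the interior equilibrium is stable.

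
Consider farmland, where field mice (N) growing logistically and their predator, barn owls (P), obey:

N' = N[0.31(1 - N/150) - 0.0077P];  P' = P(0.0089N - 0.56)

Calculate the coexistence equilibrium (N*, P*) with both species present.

From dP/dt = 0 with P > 0: 0.0089N* = 0.56, so N* = 62.9.
Substitute into dN/dt = 0: 0.31(1 - 62.9/150) = 0.0077P*.
The bracket is 0.581, giving P* = 0.18/0.0077 = 23.4.

N* ≈ 62.9, P* ≈ 23.4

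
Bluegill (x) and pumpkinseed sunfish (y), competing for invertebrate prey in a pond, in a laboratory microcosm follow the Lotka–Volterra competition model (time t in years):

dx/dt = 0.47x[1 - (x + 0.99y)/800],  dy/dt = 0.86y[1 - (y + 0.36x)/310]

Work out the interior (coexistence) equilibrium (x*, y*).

x* ≈ 766, y* ≈ 34.2

Setting both brackets to zero gives the nullclines x + 0.99y = 800 and 0.36x + y = 310.
Substituting y = 310 - 0.36x into the first: x(1 - 0.99·0.36) = 800 - 0.99·310.
So x* = 493/0.644 = 766, and then y* = 310 - 0.36·766 = 34.2.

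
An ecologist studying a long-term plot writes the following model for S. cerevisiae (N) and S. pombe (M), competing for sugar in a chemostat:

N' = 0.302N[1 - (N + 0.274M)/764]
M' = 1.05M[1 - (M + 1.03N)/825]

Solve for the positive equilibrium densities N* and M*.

Setting both brackets to zero gives the nullclines N + 0.274M = 764 and 1.03N + M = 825.
Substituting M = 825 - 1.03N into the first: N(1 - 0.274·1.03) = 764 - 0.274·825.
So N* = 538/0.718 = 749, and then M* = 825 - 1.03·749 = 53.1.

N* ≈ 749, M* ≈ 53.1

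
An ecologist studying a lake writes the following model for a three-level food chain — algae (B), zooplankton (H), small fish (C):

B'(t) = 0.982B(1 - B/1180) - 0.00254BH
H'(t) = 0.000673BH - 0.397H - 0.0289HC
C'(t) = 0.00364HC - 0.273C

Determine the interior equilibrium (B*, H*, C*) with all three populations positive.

From dC/dt = 0: 0.00364H* = 0.273, so H* = 75.
From dB/dt = 0: 0.982(1 - B*/1180) = 0.00254·75, giving B* = 1180·(1 - 0.194) = 951.
From dH/dt = 0: 0.000673·951 - 0.397 = 0.0289C*, so C* = 0.243/0.0289 = 8.41.

B* ≈ 951, H* ≈ 75, C* ≈ 8.41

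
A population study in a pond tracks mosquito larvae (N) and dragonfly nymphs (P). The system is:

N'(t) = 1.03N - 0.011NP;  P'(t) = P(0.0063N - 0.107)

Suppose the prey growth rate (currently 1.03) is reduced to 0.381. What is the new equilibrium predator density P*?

P* ≈ 34.6

At the interior fixed point, setting dN/dt = 0 with N > 0 fixes P* = (prey growth rate)/(NP coefficient) — independent of the other coefficients.
With the change, P* = 0.381/0.011 = 34.6; it falls from 93.6.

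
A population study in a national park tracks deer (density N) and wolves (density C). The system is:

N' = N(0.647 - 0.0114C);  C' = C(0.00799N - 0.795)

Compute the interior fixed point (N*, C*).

Set dC/dt = 0 with C > 0: 0.00799N - 0.795 = 0, so N* = 0.795/0.00799 = 99.5.
Set dN/dt = 0 with N > 0: 0.647 - 0.0114C = 0, so C* = 0.647/0.0114 = 56.8.

N* ≈ 99.5, C* ≈ 56.8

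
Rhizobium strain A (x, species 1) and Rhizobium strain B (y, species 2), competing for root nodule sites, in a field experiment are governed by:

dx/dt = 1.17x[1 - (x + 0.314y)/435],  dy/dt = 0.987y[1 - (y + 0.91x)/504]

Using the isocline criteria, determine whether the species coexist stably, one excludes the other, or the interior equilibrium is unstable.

Compare the nullcline intercepts: K1/α12 = 435/0.314 = 1390 > K2 = 504; K2/α21 = 504/0.91 = 554 > K1 = 435.
Since both inequalities hold, each species can invade when rare, so the interior equilibrium is stable.

stable coexistence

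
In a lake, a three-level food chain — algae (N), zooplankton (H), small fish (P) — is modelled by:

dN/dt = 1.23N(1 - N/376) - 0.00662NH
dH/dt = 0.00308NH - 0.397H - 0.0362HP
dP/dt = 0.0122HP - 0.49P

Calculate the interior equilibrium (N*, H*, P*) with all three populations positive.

N* ≈ 295, H* ≈ 40.2, P* ≈ 14.1

From dP/dt = 0: 0.0122H* = 0.49, so H* = 40.2.
From dN/dt = 0: 1.23(1 - N*/376) = 0.00662·40.2, giving N* = 376·(1 - 0.216) = 295.
From dH/dt = 0: 0.00308·295 - 0.397 = 0.0362P*, so P* = 0.511/0.0362 = 14.1.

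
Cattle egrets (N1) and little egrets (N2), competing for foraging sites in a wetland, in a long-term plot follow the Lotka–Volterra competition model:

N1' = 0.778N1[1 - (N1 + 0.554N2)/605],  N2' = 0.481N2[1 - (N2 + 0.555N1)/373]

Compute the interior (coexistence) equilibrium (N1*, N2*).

N1* ≈ 575, N2* ≈ 53.8

Setting both brackets to zero gives the nullclines N1 + 0.554N2 = 605 and 0.555N1 + N2 = 373.
Substituting N2 = 373 - 0.555N1 into the first: N1(1 - 0.554·0.555) = 605 - 0.554·373.
So N1* = 398/0.693 = 575, and then N2* = 373 - 0.555·575 = 53.8.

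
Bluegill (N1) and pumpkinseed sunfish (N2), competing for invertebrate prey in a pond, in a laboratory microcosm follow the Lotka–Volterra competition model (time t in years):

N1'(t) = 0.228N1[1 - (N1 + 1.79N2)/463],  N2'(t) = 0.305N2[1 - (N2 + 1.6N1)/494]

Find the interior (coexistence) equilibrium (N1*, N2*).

Setting both brackets to zero gives the nullclines N1 + 1.79N2 = 463 and 1.6N1 + N2 = 494.
Substituting N2 = 494 - 1.6N1 into the first: N1(1 - 1.79·1.6) = 463 - 1.79·494.
So N1* = -421/-1.86 = 226, and then N2* = 494 - 1.6·226 = 132.

N1* ≈ 226, N2* ≈ 132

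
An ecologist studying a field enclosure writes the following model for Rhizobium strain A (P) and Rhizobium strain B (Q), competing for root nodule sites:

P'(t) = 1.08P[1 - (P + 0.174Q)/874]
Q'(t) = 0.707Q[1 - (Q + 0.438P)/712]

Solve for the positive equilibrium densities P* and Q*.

Setting both brackets to zero gives the nullclines P + 0.174Q = 874 and 0.438P + Q = 712.
Substituting Q = 712 - 0.438P into the first: P(1 - 0.174·0.438) = 874 - 0.174·712.
So P* = 750/0.924 = 812, and then Q* = 712 - 0.438·812 = 356.

P* ≈ 812, Q* ≈ 356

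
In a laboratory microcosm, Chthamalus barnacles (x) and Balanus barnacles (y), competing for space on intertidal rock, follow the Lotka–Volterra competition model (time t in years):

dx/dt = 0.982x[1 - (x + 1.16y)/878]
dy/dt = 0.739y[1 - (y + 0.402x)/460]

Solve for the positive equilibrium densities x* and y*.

Setting both brackets to zero gives the nullclines x + 1.16y = 878 and 0.402x + y = 460.
Substituting y = 460 - 0.402x into the first: x(1 - 1.16·0.402) = 878 - 1.16·460.
So x* = 344/0.534 = 645, and then y* = 460 - 0.402·645 = 201.

x* ≈ 645, y* ≈ 201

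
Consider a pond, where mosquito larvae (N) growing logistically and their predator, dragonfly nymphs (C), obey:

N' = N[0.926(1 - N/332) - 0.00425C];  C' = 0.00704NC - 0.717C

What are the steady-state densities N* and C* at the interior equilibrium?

N* ≈ 102, C* ≈ 151

From dC/dt = 0 with C > 0: 0.00704N* = 0.717, so N* = 102.
Substitute into dN/dt = 0: 0.926(1 - 102/332) = 0.00425C*.
The bracket is 0.693, giving C* = 0.642/0.00425 = 151.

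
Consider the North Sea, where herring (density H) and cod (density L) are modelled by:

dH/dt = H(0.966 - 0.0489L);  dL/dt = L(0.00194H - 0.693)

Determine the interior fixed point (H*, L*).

H* ≈ 357, L* ≈ 19.8

Set dL/dt = 0 with L > 0: 0.00194H - 0.693 = 0, so H* = 0.693/0.00194 = 357.
Set dH/dt = 0 with H > 0: 0.966 - 0.0489L = 0, so L* = 0.966/0.0489 = 19.8.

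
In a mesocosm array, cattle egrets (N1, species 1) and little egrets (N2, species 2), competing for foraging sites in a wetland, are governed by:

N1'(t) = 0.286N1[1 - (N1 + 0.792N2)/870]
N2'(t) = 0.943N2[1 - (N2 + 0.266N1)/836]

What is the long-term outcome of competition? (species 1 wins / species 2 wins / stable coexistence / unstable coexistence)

Compare the nullcline intercepts: K1/α12 = 870/0.792 = 1100 > K2 = 836; K2/α21 = 836/0.266 = 3140 > K1 = 870.
Since both inequalities hold, each species can invade when rare, so the interior equilibrium is stable.

stable coexistence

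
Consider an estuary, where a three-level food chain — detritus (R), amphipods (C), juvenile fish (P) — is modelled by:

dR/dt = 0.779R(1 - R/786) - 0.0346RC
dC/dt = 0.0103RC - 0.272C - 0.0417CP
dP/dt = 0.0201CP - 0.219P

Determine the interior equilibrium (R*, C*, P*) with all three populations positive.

R* ≈ 406, C* ≈ 10.9, P* ≈ 93.7

From dP/dt = 0: 0.0201C* = 0.219, so C* = 10.9.
From dR/dt = 0: 0.779(1 - R*/786) = 0.0346·10.9, giving R* = 786·(1 - 0.484) = 406.
From dC/dt = 0: 0.0103·406 - 0.272 = 0.0417P*, so P* = 3.91/0.0417 = 93.7.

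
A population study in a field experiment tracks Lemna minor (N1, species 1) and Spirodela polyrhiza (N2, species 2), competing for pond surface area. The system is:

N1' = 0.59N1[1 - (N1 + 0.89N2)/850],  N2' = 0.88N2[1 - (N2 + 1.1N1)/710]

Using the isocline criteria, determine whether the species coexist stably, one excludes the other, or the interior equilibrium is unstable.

Compare the nullcline intercepts: K1/α12 = 850/0.89 = 955 > K2 = 710; K2/α21 = 710/1.1 = 645 < K1 = 850.
Since the inequalities point opposite ways, species 1 can invade but species 2 cannot.

species 1 excludes species 2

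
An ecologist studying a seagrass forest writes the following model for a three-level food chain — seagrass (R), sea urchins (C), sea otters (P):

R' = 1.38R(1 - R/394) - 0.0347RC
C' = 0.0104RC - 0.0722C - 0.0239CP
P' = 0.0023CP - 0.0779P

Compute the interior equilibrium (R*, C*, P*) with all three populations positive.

R* ≈ 58.5, C* ≈ 33.9, P* ≈ 22.4

From dP/dt = 0: 0.0023C* = 0.0779, so C* = 33.9.
From dR/dt = 0: 1.38(1 - R*/394) = 0.0347·33.9, giving R* = 394·(1 - 0.852) = 58.5.
From dC/dt = 0: 0.0104·58.5 - 0.0722 = 0.0239P*, so P* = 0.536/0.0239 = 22.4.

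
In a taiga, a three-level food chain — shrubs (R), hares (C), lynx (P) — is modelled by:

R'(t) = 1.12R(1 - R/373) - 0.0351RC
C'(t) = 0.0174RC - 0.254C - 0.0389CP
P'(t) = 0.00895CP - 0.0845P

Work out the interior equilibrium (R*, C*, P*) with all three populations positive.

R* ≈ 263, C* ≈ 9.44, P* ≈ 111

From dP/dt = 0: 0.00895C* = 0.0845, so C* = 9.44.
From dR/dt = 0: 1.12(1 - R*/373) = 0.0351·9.44, giving R* = 373·(1 - 0.296) = 263.
From dC/dt = 0: 0.0174·263 - 0.254 = 0.0389P*, so P* = 4.32/0.0389 = 111.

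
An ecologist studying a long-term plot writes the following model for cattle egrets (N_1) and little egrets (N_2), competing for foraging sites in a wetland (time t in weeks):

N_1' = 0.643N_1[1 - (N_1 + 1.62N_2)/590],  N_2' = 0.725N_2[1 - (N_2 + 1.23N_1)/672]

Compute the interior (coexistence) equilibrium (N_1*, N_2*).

Setting both brackets to zero gives the nullclines N_1 + 1.62N_2 = 590 and 1.23N_1 + N_2 = 672.
Substituting N_2 = 672 - 1.23N_1 into the first: N_1(1 - 1.62·1.23) = 590 - 1.62·672.
So N_1* = -499/-0.993 = 502, and then N_2* = 672 - 1.23·502 = 54.1.

N_1* ≈ 502, N_2* ≈ 54.1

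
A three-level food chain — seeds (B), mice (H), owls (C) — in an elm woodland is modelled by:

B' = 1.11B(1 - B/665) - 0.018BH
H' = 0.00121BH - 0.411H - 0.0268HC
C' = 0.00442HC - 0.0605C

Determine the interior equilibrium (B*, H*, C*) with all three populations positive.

B* ≈ 517, H* ≈ 13.7, C* ≈ 8.02

From dC/dt = 0: 0.00442H* = 0.0605, so H* = 13.7.
From dB/dt = 0: 1.11(1 - B*/665) = 0.018·13.7, giving B* = 665·(1 - 0.222) = 517.
From dH/dt = 0: 0.00121·517 - 0.411 = 0.0268C*, so C* = 0.215/0.0268 = 8.02.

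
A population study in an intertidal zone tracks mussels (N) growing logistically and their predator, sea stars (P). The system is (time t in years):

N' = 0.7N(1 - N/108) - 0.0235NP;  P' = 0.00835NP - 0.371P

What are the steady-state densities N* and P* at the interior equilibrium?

N* ≈ 44.4, P* ≈ 17.5

From dP/dt = 0 with P > 0: 0.00835N* = 0.371, so N* = 44.4.
Substitute into dN/dt = 0: 0.7(1 - 44.4/108) = 0.0235P*.
The bracket is 0.589, giving P* = 0.412/0.0235 = 17.5.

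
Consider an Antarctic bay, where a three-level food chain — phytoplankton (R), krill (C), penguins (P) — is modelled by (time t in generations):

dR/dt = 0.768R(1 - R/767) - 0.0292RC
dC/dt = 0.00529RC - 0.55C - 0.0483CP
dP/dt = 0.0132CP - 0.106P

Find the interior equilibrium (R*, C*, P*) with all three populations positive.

R* ≈ 533, C* ≈ 8.03, P* ≈ 47

From dP/dt = 0: 0.0132C* = 0.106, so C* = 8.03.
From dR/dt = 0: 0.768(1 - R*/767) = 0.0292·8.03, giving R* = 767·(1 - 0.305) = 533.
From dC/dt = 0: 0.00529·533 - 0.55 = 0.0483P*, so P* = 2.27/0.0483 = 47.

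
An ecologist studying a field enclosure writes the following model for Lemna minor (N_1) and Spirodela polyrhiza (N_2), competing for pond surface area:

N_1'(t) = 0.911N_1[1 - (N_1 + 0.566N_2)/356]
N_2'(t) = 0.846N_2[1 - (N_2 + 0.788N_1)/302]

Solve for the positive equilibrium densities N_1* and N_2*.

Setting both brackets to zero gives the nullclines N_1 + 0.566N_2 = 356 and 0.788N_1 + N_2 = 302.
Substituting N_2 = 302 - 0.788N_1 into the first: N_1(1 - 0.566·0.788) = 356 - 0.566·302.
So N_1* = 185/0.554 = 334, and then N_2* = 302 - 0.788·334 = 38.8.

N_1* ≈ 334, N_2* ≈ 38.8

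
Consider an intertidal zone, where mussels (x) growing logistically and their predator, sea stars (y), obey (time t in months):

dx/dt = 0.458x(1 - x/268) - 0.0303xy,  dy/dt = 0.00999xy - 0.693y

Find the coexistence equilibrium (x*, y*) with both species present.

x* ≈ 69.4, y* ≈ 11.2

From dy/dt = 0 with y > 0: 0.00999x* = 0.693, so x* = 69.4.
Substitute into dx/dt = 0: 0.458(1 - 69.4/268) = 0.0303y*.
The bracket is 0.741, giving y* = 0.339/0.0303 = 11.2.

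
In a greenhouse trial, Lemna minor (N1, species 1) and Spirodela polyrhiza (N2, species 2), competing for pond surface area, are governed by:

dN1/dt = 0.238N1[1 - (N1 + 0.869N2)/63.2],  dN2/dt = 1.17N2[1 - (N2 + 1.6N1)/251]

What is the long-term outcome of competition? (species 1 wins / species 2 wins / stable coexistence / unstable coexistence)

Compare the nullcline intercepts: K1/α12 = 63.2/0.869 = 72.7 < K2 = 251; K2/α21 = 251/1.6 = 157 > K1 = 63.2.
Since the inequalities point opposite ways, species 2 can invade but species 1 cannot.

species 2 excludes species 1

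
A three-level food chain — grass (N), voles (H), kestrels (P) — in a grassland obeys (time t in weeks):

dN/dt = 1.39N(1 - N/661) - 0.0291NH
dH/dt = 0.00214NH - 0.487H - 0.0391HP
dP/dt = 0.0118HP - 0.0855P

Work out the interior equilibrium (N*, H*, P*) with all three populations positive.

From dP/dt = 0: 0.0118H* = 0.0855, so H* = 7.25.
From dN/dt = 0: 1.39(1 - N*/661) = 0.0291·7.25, giving N* = 661·(1 - 0.152) = 561.
From dH/dt = 0: 0.00214·561 - 0.487 = 0.0391P*, so P* = 0.713/0.0391 = 18.2.

N* ≈ 561, H* ≈ 7.25, P* ≈ 18.2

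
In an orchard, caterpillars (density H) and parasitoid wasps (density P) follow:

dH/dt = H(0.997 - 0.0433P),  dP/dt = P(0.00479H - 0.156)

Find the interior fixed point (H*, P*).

H* ≈ 32.6, P* ≈ 23

Set dP/dt = 0 with P > 0: 0.00479H - 0.156 = 0, so H* = 0.156/0.00479 = 32.6.
Set dH/dt = 0 with H > 0: 0.997 - 0.0433P = 0, so P* = 0.997/0.0433 = 23.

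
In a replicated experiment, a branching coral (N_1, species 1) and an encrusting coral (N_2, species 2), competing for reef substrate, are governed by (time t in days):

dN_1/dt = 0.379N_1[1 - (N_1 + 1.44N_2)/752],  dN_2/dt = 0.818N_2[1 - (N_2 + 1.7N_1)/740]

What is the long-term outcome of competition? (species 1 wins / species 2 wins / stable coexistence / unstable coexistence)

Compare the nullcline intercepts: K1/α12 = 752/1.44 = 522 < K2 = 740; K2/α21 = 740/1.7 = 435 < K1 = 752.
Since both are reversed, neither can invade when rare; the interior point is a saddle.

unstable coexistence (outcome depends on initial conditions)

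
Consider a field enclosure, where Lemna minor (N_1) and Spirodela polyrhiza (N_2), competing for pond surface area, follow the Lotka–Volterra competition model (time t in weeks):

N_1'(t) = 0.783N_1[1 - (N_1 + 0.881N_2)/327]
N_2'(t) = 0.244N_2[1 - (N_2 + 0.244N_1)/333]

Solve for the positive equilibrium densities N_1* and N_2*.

N_1* ≈ 42.8, N_2* ≈ 323

Setting both brackets to zero gives the nullclines N_1 + 0.881N_2 = 327 and 0.244N_1 + N_2 = 333.
Substituting N_2 = 333 - 0.244N_1 into the first: N_1(1 - 0.881·0.244) = 327 - 0.881·333.
So N_1* = 33.6/0.785 = 42.8, and then N_2* = 333 - 0.244·42.8 = 323.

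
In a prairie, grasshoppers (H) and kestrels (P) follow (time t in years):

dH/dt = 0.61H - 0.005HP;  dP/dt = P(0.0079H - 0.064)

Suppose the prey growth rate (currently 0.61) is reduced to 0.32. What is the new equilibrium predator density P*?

P* ≈ 64

At the interior fixed point, setting dH/dt = 0 with H > 0 fixes P* = (prey growth rate)/(HP coefficient) — independent of the other coefficients.
With the change, P* = 0.32/0.005 = 64; it falls from 122.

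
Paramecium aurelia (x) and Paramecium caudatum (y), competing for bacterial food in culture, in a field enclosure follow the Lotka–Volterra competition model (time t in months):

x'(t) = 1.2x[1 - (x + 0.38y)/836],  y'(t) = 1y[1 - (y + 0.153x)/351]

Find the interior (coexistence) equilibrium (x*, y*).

x* ≈ 746, y* ≈ 237

Setting both brackets to zero gives the nullclines x + 0.38y = 836 and 0.153x + y = 351.
Substituting y = 351 - 0.153x into the first: x(1 - 0.38·0.153) = 836 - 0.38·351.
So x* = 703/0.942 = 746, and then y* = 351 - 0.153·746 = 237.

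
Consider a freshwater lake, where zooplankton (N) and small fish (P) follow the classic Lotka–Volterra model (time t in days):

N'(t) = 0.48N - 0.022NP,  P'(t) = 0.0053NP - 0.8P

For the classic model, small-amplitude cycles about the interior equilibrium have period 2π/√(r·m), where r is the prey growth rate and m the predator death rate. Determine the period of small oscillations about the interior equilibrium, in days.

Here r = 0.48 and m = 0.8, so r·m = 0.384.
ω = √0.384 = 0.62 per day, hence T = 2π/ω ≈ 10.1 days.

T ≈ 10.1 days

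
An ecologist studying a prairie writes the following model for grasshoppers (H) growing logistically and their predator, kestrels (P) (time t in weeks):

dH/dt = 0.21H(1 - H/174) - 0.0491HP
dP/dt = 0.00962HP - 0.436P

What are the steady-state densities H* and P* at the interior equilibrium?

From dP/dt = 0 with P > 0: 0.00962H* = 0.436, so H* = 45.3.
Substitute into dH/dt = 0: 0.21(1 - 45.3/174) = 0.0491P*.
The bracket is 0.74, giving P* = 0.155/0.0491 = 3.16.

H* ≈ 45.3, P* ≈ 3.16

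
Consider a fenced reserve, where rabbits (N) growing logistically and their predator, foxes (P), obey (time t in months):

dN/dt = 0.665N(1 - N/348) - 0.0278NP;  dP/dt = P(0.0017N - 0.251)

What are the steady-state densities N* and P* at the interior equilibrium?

N* ≈ 148, P* ≈ 13.8

From dP/dt = 0 with P > 0: 0.0017N* = 0.251, so N* = 148.
Substitute into dN/dt = 0: 0.665(1 - 148/348) = 0.0278P*.
The bracket is 0.576, giving P* = 0.383/0.0278 = 13.8.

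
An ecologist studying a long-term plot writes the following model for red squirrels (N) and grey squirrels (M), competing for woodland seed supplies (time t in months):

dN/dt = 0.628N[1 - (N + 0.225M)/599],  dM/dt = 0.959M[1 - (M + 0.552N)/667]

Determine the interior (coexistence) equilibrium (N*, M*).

Setting both brackets to zero gives the nullclines N + 0.225M = 599 and 0.552N + M = 667.
Substituting M = 667 - 0.552N into the first: N(1 - 0.225·0.552) = 599 - 0.225·667.
So N* = 449/0.876 = 513, and then M* = 667 - 0.552·513 = 384.

N* ≈ 513, M* ≈ 384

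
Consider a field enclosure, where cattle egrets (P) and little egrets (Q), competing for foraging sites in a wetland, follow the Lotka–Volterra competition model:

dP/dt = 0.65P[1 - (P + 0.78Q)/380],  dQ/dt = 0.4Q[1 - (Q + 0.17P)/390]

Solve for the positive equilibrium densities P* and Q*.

P* ≈ 87.4, Q* ≈ 375

Setting both brackets to zero gives the nullclines P + 0.78Q = 380 and 0.17P + Q = 390.
Substituting Q = 390 - 0.17P into the first: P(1 - 0.78·0.17) = 380 - 0.78·390.
So P* = 75.8/0.867 = 87.4, and then Q* = 390 - 0.17·87.4 = 375.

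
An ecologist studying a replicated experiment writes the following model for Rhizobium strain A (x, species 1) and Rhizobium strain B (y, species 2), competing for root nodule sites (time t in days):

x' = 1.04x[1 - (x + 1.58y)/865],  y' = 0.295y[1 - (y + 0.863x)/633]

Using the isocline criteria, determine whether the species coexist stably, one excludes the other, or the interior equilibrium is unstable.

unstable coexistence (outcome depends on initial conditions)

Compare the nullcline intercepts: K1/α12 = 865/1.58 = 547 < K2 = 633; K2/α21 = 633/0.863 = 733 < K1 = 865.
Since both are reversed, neither can invade when rare; the interior point is a saddle.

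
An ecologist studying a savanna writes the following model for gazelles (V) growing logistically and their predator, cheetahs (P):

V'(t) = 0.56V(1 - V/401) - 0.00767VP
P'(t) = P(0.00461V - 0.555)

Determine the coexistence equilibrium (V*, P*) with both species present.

From dP/dt = 0 with P > 0: 0.00461V* = 0.555, so V* = 120.
Substitute into dV/dt = 0: 0.56(1 - 120/401) = 0.00767P*.
The bracket is 0.7, giving P* = 0.392/0.00767 = 51.1.

V* ≈ 120, P* ≈ 51.1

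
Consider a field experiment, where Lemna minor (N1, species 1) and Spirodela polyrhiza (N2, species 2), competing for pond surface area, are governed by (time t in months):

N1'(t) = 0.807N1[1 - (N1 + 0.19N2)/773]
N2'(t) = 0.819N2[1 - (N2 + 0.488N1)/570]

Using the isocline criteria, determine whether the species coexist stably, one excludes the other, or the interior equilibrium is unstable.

stable coexistence

Compare the nullcline intercepts: K1/α12 = 773/0.19 = 4070 > K2 = 570; K2/α21 = 570/0.488 = 1170 > K1 = 773.
Since both inequalities hold, each species can invade when rare, so the interior equilibrium is stable.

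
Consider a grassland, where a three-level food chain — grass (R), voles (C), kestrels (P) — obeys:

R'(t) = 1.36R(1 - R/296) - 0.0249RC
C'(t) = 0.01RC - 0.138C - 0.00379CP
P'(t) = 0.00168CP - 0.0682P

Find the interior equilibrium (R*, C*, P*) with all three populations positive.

R* ≈ 76, C* ≈ 40.6, P* ≈ 164

From dP/dt = 0: 0.00168C* = 0.0682, so C* = 40.6.
From dR/dt = 0: 1.36(1 - R*/296) = 0.0249·40.6, giving R* = 296·(1 - 0.743) = 76.
From dC/dt = 0: 0.01·76 - 0.138 = 0.00379P*, so P* = 0.622/0.00379 = 164.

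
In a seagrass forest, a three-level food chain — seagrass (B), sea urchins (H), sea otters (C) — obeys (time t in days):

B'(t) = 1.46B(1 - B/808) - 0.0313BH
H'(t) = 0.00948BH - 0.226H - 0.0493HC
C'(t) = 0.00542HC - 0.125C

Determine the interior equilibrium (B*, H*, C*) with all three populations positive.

B* ≈ 409, H* ≈ 23.1, C* ≈ 74

From dC/dt = 0: 0.00542H* = 0.125, so H* = 23.1.
From dB/dt = 0: 1.46(1 - B*/808) = 0.0313·23.1, giving B* = 808·(1 - 0.494) = 409.
From dH/dt = 0: 0.00948·409 - 0.226 = 0.0493C*, so C* = 3.65/0.0493 = 74.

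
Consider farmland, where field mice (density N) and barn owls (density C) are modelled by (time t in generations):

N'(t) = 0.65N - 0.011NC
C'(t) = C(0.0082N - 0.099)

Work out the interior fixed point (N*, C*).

Set dC/dt = 0 with C > 0: 0.0082N - 0.099 = 0, so N* = 0.099/0.0082 = 12.1.
Set dN/dt = 0 with N > 0: 0.65 - 0.011C = 0, so C* = 0.65/0.011 = 59.1.

N* ≈ 12.1, C* ≈ 59.1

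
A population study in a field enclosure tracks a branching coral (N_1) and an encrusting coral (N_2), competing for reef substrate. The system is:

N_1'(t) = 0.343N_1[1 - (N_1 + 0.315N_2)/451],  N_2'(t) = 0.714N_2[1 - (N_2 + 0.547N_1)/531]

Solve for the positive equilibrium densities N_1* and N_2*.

Setting both brackets to zero gives the nullclines N_1 + 0.315N_2 = 451 and 0.547N_1 + N_2 = 531.
Substituting N_2 = 531 - 0.547N_1 into the first: N_1(1 - 0.315·0.547) = 451 - 0.315·531.
So N_1* = 284/0.828 = 343, and then N_2* = 531 - 0.547·343 = 343.

N_1* ≈ 343, N_2* ≈ 343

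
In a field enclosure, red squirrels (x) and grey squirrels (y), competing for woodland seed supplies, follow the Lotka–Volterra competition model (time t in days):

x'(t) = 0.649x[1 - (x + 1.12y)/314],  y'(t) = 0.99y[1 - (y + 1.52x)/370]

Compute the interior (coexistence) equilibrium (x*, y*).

Setting both brackets to zero gives the nullclines x + 1.12y = 314 and 1.52x + y = 370.
Substituting y = 370 - 1.52x into the first: x(1 - 1.12·1.52) = 314 - 1.12·370.
So x* = -100/-0.702 = 143, and then y* = 370 - 1.52·143 = 153.

x* ≈ 143, y* ≈ 153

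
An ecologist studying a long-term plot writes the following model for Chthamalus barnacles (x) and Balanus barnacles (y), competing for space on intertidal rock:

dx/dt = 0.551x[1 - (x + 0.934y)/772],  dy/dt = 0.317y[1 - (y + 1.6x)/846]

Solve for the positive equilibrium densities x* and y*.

Setting both brackets to zero gives the nullclines x + 0.934y = 772 and 1.6x + y = 846.
Substituting y = 846 - 1.6x into the first: x(1 - 0.934·1.6) = 772 - 0.934·846.
So x* = -18.2/-0.494 = 36.7, and then y* = 846 - 1.6·36.7 = 787.

x* ≈ 36.7, y* ≈ 787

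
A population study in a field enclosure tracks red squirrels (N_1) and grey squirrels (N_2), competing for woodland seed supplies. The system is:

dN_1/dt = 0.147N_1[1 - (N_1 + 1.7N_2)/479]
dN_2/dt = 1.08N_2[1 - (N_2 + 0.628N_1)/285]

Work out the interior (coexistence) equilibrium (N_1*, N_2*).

Setting both brackets to zero gives the nullclines N_1 + 1.7N_2 = 479 and 0.628N_1 + N_2 = 285.
Substituting N_2 = 285 - 0.628N_1 into the first: N_1(1 - 1.7·0.628) = 479 - 1.7·285.
So N_1* = -5.5/-0.0676 = 81.4, and then N_2* = 285 - 0.628·81.4 = 234.

N_1* ≈ 81.4, N_2* ≈ 234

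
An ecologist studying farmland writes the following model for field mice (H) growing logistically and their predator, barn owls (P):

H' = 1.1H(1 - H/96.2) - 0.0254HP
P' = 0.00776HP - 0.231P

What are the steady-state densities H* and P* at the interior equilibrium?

H* ≈ 29.8, P* ≈ 29.9

From dP/dt = 0 with P > 0: 0.00776H* = 0.231, so H* = 29.8.
Substitute into dH/dt = 0: 1.1(1 - 29.8/96.2) = 0.0254P*.
The bracket is 0.691, giving P* = 0.76/0.0254 = 29.9.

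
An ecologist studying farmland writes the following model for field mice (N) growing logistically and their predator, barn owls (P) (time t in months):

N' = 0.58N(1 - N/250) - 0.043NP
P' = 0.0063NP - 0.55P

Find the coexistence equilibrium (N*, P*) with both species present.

From dP/dt = 0 with P > 0: 0.0063N* = 0.55, so N* = 87.3.
Substitute into dN/dt = 0: 0.58(1 - 87.3/250) = 0.043P*.
The bracket is 0.651, giving P* = 0.377/0.043 = 8.78.

N* ≈ 87.3, P* ≈ 8.78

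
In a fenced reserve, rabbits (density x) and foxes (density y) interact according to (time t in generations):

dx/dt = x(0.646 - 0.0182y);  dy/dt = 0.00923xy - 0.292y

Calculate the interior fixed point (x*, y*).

x* ≈ 31.6, y* ≈ 35.5

Set dy/dt = 0 with y > 0: 0.00923x - 0.292 = 0, so x* = 0.292/0.00923 = 31.6.
Set dx/dt = 0 with x > 0: 0.646 - 0.0182y = 0, so y* = 0.646/0.0182 = 35.5.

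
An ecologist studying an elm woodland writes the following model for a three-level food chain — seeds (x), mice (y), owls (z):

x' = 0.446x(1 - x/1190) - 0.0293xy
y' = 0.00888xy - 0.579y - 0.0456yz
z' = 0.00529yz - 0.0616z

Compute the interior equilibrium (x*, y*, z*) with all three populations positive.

x* ≈ 280, y* ≈ 11.6, z* ≈ 41.8

From dz/dt = 0: 0.00529y* = 0.0616, so y* = 11.6.
From dx/dt = 0: 0.446(1 - x*/1190) = 0.0293·11.6, giving x* = 1190·(1 - 0.765) = 280.
From dy/dt = 0: 0.00888·280 - 0.579 = 0.0456z*, so z* = 1.9/0.0456 = 41.8.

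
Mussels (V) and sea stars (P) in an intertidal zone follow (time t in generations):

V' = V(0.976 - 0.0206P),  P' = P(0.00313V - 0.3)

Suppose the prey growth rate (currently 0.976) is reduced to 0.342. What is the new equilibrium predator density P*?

P* ≈ 16.6

At the interior fixed point, setting dV/dt = 0 with V > 0 fixes P* = (prey growth rate)/(VP coefficient) — independent of the other coefficients.
With the change, P* = 0.342/0.0206 = 16.6; it falls from 47.4.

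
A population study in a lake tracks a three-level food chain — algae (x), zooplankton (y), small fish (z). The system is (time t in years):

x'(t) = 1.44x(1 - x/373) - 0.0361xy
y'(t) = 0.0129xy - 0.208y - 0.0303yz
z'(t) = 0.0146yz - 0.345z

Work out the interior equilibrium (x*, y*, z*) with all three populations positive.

x* ≈ 152, y* ≈ 23.6, z* ≈ 57.9

From dz/dt = 0: 0.0146y* = 0.345, so y* = 23.6.
From dx/dt = 0: 1.44(1 - x*/373) = 0.0361·23.6, giving x* = 373·(1 - 0.592) = 152.
From dy/dt = 0: 0.0129·152 - 0.208 = 0.0303z*, so z* = 1.75/0.0303 = 57.9.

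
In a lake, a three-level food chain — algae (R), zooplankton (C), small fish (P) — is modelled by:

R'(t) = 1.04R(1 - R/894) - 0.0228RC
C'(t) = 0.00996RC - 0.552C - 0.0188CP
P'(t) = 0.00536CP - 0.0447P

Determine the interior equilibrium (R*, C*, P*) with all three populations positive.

From dP/dt = 0: 0.00536C* = 0.0447, so C* = 8.34.
From dR/dt = 0: 1.04(1 - R*/894) = 0.0228·8.34, giving R* = 894·(1 - 0.183) = 731.
From dC/dt = 0: 0.00996·731 - 0.552 = 0.0188P*, so P* = 6.72/0.0188 = 358.

R* ≈ 731, C* ≈ 8.34, P* ≈ 358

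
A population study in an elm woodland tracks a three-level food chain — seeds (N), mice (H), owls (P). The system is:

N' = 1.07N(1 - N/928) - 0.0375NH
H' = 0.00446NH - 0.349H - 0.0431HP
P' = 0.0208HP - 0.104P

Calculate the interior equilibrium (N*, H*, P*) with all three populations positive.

From dP/dt = 0: 0.0208H* = 0.104, so H* = 5.
From dN/dt = 0: 1.07(1 - N*/928) = 0.0375·5, giving N* = 928·(1 - 0.175) = 765.
From dH/dt = 0: 0.00446·765 - 0.349 = 0.0431P*, so P* = 3.06/0.0431 = 71.1.

N* ≈ 765, H* ≈ 5, P* ≈ 71.1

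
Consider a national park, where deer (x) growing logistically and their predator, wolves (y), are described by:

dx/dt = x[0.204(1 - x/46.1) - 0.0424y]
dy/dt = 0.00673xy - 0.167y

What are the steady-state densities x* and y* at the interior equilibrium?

From dy/dt = 0 with y > 0: 0.00673x* = 0.167, so x* = 24.8.
Substitute into dx/dt = 0: 0.204(1 - 24.8/46.1) = 0.0424y*.
The bracket is 0.462, giving y* = 0.0942/0.0424 = 2.22.

x* ≈ 24.8, y* ≈ 2.22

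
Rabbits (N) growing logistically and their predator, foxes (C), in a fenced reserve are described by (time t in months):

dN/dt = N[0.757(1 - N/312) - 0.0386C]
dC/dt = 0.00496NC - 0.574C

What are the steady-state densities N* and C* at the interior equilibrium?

N* ≈ 116, C* ≈ 12.3

From dC/dt = 0 with C > 0: 0.00496N* = 0.574, so N* = 116.
Substitute into dN/dt = 0: 0.757(1 - 116/312) = 0.0386C*.
The bracket is 0.629, giving C* = 0.476/0.0386 = 12.3.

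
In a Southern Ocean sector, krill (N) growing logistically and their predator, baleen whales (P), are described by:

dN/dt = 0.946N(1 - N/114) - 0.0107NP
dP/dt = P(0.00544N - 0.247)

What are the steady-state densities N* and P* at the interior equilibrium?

N* ≈ 45.4, P* ≈ 53.2

From dP/dt = 0 with P > 0: 0.00544N* = 0.247, so N* = 45.4.
Substitute into dN/dt = 0: 0.946(1 - 45.4/114) = 0.0107P*.
The bracket is 0.602, giving P* = 0.569/0.0107 = 53.2.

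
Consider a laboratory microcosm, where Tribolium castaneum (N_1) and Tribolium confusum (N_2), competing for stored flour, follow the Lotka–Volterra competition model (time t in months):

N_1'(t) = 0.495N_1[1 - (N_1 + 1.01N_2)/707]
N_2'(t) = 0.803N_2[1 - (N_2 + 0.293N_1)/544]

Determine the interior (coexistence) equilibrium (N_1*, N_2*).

N_1* ≈ 224, N_2* ≈ 478

Setting both brackets to zero gives the nullclines N_1 + 1.01N_2 = 707 and 0.293N_1 + N_2 = 544.
Substituting N_2 = 544 - 0.293N_1 into the first: N_1(1 - 1.01·0.293) = 707 - 1.01·544.
So N_1* = 158/0.704 = 224, and then N_2* = 544 - 0.293·224 = 478.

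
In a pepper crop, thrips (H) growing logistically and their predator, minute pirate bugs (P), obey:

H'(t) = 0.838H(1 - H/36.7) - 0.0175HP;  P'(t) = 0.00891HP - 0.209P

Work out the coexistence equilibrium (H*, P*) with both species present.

From dP/dt = 0 with P > 0: 0.00891H* = 0.209, so H* = 23.5.
Substitute into dH/dt = 0: 0.838(1 - 23.5/36.7) = 0.0175P*.
The bracket is 0.361, giving P* = 0.302/0.0175 = 17.3.

H* ≈ 23.5, P* ≈ 17.3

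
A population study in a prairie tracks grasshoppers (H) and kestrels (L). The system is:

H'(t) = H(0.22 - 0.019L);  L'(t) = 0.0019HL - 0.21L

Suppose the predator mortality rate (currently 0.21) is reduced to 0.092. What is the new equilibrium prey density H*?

H* ≈ 48.4

At the interior fixed point, setting dL/dt = 0 with L > 0 fixes H* = (predator death rate)/(HL coefficient) — independent of the other coefficients.
With the change, H* = 0.092/0.0019 = 48.4; it falls from 111.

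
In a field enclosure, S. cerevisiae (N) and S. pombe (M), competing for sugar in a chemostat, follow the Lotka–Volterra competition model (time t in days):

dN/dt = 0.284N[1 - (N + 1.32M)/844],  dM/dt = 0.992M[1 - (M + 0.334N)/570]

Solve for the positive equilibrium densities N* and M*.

Setting both brackets to zero gives the nullclines N + 1.32M = 844 and 0.334N + M = 570.
Substituting M = 570 - 0.334N into the first: N(1 - 1.32·0.334) = 844 - 1.32·570.
So N* = 91.6/0.559 = 164, and then M* = 570 - 0.334·164 = 515.

N* ≈ 164, M* ≈ 515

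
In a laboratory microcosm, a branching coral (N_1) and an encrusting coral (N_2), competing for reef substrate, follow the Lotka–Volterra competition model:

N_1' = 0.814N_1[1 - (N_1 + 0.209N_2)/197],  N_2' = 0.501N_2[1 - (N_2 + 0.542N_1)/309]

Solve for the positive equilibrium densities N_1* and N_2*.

N_1* ≈ 149, N_2* ≈ 228

Setting both brackets to zero gives the nullclines N_1 + 0.209N_2 = 197 and 0.542N_1 + N_2 = 309.
Substituting N_2 = 309 - 0.542N_1 into the first: N_1(1 - 0.209·0.542) = 197 - 0.209·309.
So N_1* = 132/0.887 = 149, and then N_2* = 309 - 0.542·149 = 228.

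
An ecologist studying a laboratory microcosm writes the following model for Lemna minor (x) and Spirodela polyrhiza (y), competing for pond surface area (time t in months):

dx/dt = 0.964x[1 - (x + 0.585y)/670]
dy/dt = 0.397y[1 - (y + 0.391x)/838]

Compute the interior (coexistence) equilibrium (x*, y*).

x* ≈ 233, y* ≈ 747

Setting both brackets to zero gives the nullclines x + 0.585y = 670 and 0.391x + y = 838.
Substituting y = 838 - 0.391x into the first: x(1 - 0.585·0.391) = 670 - 0.585·838.
So x* = 180/0.771 = 233, and then y* = 838 - 0.391·233 = 747.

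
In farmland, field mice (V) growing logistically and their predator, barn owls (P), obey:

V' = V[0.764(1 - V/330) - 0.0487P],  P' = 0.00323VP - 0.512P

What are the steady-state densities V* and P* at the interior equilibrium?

From dP/dt = 0 with P > 0: 0.00323V* = 0.512, so V* = 159.
Substitute into dV/dt = 0: 0.764(1 - 159/330) = 0.0487P*.
The bracket is 0.52, giving P* = 0.397/0.0487 = 8.15.

V* ≈ 159, P* ≈ 8.15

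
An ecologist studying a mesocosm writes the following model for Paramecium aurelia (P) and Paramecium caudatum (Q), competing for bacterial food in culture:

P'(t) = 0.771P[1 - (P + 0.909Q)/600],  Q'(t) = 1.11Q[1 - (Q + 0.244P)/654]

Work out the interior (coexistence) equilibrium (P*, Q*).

Setting both brackets to zero gives the nullclines P + 0.909Q = 600 and 0.244P + Q = 654.
Substituting Q = 654 - 0.244P into the first: P(1 - 0.909·0.244) = 600 - 0.909·654.
So P* = 5.51/0.778 = 7.09, and then Q* = 654 - 0.244·7.09 = 652.

P* ≈ 7.09, Q* ≈ 652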